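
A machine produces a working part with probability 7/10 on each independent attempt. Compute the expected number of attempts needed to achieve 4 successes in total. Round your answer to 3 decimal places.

5.714

By linearity (sum of 4 independent geometric waits), E[trials] = 4/p = 4/(7/10) = 40/7.
≈ 5.714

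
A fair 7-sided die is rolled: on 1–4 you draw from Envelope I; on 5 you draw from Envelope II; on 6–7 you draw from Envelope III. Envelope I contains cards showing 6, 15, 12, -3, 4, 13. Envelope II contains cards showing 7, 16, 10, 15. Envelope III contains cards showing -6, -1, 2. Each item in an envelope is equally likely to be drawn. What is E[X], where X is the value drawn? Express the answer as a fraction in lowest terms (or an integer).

40/7

E[X | Envelope I] = (6 + 15 + 12 − 3 + 4 + 13)/6 = 47/6
E[X | Envelope II] = (7 + 16 + 10 + 15)/4 = 12
E[X | Envelope III] = (-6 − 1 + 2)/3 = -5/3
E[X] = (4/7)·47/6 + (1/7)·12 + (2/7)·(-5/3) = 40/7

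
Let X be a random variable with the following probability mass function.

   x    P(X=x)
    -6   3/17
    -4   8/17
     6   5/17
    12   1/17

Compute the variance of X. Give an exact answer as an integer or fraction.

9456/289

E[X] = (3/17)·(-6) + (8/17)·(-4) + (5/17)·6 + (1/17)·12 = -8/17
E[X²] = (3/17)·36 + (8/17)·16 + (5/17)·36 + (1/17)·144 = 560/17
Var(X) = 560/17 − (-8/17)² = 9456/289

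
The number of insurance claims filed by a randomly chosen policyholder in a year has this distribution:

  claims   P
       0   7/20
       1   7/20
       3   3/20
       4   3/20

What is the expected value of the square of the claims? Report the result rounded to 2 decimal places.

4.10

E[X²] = (7/20)·0 + (7/20)·1 + (3/20)·9 + (3/20)·16
     = 41/10 ≈ 4.10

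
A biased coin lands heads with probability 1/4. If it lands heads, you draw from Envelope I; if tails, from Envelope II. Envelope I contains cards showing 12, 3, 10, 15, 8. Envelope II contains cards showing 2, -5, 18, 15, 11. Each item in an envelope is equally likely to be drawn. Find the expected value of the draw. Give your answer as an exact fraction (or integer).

171/20

E[X | Envelope I] = (12 + 3 + 10 + 15 + 8)/5 = 48/5
E[X | Envelope II] = (2 − 5 + 18 + 15 + 11)/5 = 41/5
E[X] = (1/4)·48/5 + (3/4)·41/5 = 171/20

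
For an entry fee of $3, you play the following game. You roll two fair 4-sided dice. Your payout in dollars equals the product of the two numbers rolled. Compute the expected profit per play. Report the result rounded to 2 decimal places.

$3.25

Distribution of the product of the two numbers rolled: 1 w.p. 1/16, 2 w.p. 1/8, 3 w.p. 1/8, 4 w.p. 3/16, 6 w.p. 1/8, 8 w.p. 1/8, …
E[payout] = (1/16)·1 + (1/8)·2 + (1/8)·3 + (3/16)·4 + (1/8)·6 + (1/8)·8 + (1/16)·9 + (1/8)·12 + (1/16)·16 = 25/4
Expected profit = 25/4 − 3 = 13/4 ≈ $3.25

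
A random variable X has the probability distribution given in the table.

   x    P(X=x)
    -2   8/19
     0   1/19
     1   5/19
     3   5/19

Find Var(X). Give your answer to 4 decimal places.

E[X] = (8/19)·(-2) + (1/19)·0 + (5/19)·1 + (5/19)·3 = 4/19
E[X²] = (8/19)·4 + (1/19)·0 + (5/19)·1 + (5/19)·9 = 82/19
Var(X) = 82/19 − (4/19)² = 1542/361 ≈ 4.2715

4.2715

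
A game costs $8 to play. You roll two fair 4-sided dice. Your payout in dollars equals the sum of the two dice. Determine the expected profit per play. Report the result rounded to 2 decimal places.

-$3.00

Distribution of the sum of the two dice: 2 w.p. 1/16, 3 w.p. 1/8, 4 w.p. 3/16, 5 w.p. 1/4, 6 w.p. 3/16, 7 w.p. 1/8, …
E[payout] = (1/16)·2 + (1/8)·3 + (3/16)·4 + (1/4)·5 + (3/16)·6 + (1/8)·7 + (1/16)·8 = 5
Expected profit = 5 − 8 = -3 ≈ -$3.00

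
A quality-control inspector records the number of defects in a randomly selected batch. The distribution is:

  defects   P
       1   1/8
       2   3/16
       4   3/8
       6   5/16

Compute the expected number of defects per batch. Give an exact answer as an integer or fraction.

31/8

E[X] = (1/8)·1 + (3/16)·2 + (3/8)·4 + (5/16)·6
     = 31/8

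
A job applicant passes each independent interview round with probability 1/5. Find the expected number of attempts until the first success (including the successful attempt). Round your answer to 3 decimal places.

For a geometric distribution, E[trials] = 1/p = 1/(1/5) = 5.
≈ 5.000

5.000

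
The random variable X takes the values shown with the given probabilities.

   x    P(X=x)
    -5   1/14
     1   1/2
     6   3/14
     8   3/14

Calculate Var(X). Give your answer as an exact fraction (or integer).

E[X] = (1/14)·(-5) + (1/2)·1 + (3/14)·6 + (3/14)·8 = 22/7
E[X²] = (1/14)·25 + (1/2)·1 + (3/14)·36 + (3/14)·64 = 166/7
Var(X) = 166/7 − (22/7)² = 678/49

678/49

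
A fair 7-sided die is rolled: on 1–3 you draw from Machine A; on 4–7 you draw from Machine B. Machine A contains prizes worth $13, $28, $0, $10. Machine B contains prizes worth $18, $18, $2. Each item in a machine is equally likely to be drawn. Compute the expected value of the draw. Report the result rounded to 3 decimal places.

$12.702

E[X | Machine A] = (13 + 28 + 0 + 10)/4 = 51/4
E[X | Machine B] = (18 + 18 + 2)/3 = 38/3
E[X] = (3/7)·51/4 + (4/7)·38/3 = 1067/84 ≈ 12.702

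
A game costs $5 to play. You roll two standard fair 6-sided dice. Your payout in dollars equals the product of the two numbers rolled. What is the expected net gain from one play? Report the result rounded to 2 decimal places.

$7.25

Distribution of the product of the two numbers rolled: 1 w.p. 1/36, 2 w.p. 1/18, 3 w.p. 1/18, 4 w.p. 1/12, 5 w.p. 1/18, 6 w.p. 1/9, …
E[payout] = (1/36)·1 + (1/18)·2 + (1/18)·3 + (1/12)·4 + (1/18)·5 + (1/9)·6 + (1/18)·8 + (1/36)·9 + (1/18)·10 + (1/9)·12 + (1/18)·15 + (1/36)·16 + (1/18)·18 + (1/18)·20 + (1/18)·24 + (1/36)·25 + (1/18)·30 + (1/36)·36 = 49/4
Expected profit = 49/4 − 5 = 29/4 ≈ $7.25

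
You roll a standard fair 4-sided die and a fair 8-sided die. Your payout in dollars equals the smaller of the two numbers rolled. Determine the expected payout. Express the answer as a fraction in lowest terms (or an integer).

35/16 dollars

Distribution of the smaller of the two numbers rolled: 1 w.p. 11/32, 2 w.p. 9/32, 3 w.p. 7/32, 4 w.p. 5/32
E[payout] = (11/32)·1 + (9/32)·2 + (7/32)·3 + (5/32)·4 = 35/16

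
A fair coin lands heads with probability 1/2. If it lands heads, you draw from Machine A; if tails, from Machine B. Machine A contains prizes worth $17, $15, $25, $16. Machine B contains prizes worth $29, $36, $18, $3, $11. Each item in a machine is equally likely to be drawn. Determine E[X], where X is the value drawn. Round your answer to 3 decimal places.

$18.825

E[X | Machine A] = (17 + 15 + 25 + 16)/4 = 73/4
E[X | Machine B] = (29 + 36 + 18 + 3 + 11)/5 = 97/5
E[X] = (1/2)·73/4 + (1/2)·97/5 = 753/40 ≈ 18.825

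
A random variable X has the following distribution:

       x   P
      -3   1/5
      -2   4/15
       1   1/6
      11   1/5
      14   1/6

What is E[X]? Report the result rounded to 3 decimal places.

E[X] = (1/5)·(-3) + (4/15)·(-2) + (1/6)·1 + (1/5)·11 + (1/6)·14
     = 107/30 ≈ 3.567

3.567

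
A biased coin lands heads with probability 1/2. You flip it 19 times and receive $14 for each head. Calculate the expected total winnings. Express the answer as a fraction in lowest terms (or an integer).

E[#heads] = 19·1/2 = 19/2 (linearity over flips).
E[winnings] = 14·19/2 = 133.

$133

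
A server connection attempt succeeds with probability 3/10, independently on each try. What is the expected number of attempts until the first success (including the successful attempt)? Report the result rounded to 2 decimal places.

3.33

For a geometric distribution, E[trials] = 1/p = 1/(3/10) = 10/3.
≈ 3.33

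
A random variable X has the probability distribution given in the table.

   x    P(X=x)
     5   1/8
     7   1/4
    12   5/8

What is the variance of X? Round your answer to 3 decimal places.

7.859

E[X] = (1/8)·5 + (1/4)·7 + (5/8)·12 = 79/8
E[X²] = (1/8)·25 + (1/4)·49 + (5/8)·144 = 843/8
Var(X) = 843/8 − (79/8)² = 503/64 ≈ 7.859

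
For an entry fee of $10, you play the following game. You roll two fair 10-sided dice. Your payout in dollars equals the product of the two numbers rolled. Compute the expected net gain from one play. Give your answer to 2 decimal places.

$20.25

Distribution of the product of the two numbers rolled: 1 w.p. 1/100, 2 w.p. 1/50, 3 w.p. 1/50, 4 w.p. 3/100, 5 w.p. 1/50, 6 w.p. 1/25, …
E[payout] = (1/100)·1 + (1/50)·2 + (1/50)·3 + (3/100)·4 + (1/50)·5 + (1/25)·6 + (1/50)·7 + (1/25)·8 + (3/100)·9 + (1/25)·10 + (1/25)·12 + (1/50)·14 + (1/50)·15 + (3/100)·16 + (1/25)·18 + (1/25)·20 + (1/50)·21 + (1/25)·24 + (1/100)·25 + (1/50)·27 + (1/50)·28 + (1/25)·30 + (1/50)·32 + (1/50)·35 + (3/100)·36 + (1/25)·40 + (1/50)·42 + (1/50)·45 + (1/50)·48 + (1/100)·49 + (1/50)·50 + (1/50)·54 + (1/50)·56 + (1/50)·60 + (1/50)·63 + (1/100)·64 + (1/50)·70 + (1/50)·72 + (1/50)·80 + (1/100)·81 + (1/50)·90 + (1/100)·100 = 121/4
Expected profit = 121/4 − 10 = 81/4 ≈ $20.25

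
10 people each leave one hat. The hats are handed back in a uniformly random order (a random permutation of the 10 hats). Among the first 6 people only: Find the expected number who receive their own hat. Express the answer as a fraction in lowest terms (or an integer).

3/5

Let Xᵢ = 1 if person i gets their own hat. For each i, P(Xᵢ=1) = 1/10.
By linearity of expectation, E[X₁+…+X_6] = 6·(1/10) = 3/5.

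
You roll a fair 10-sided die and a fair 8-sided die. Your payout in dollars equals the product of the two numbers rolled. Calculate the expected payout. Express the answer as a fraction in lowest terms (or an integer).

Distribution of the product of the two numbers rolled: 1 w.p. 1/80, 2 w.p. 1/40, 3 w.p. 1/40, 4 w.p. 3/80, 5 w.p. 1/40, 6 w.p. 1/20, …
E[payout] = (1/80)·1 + (1/40)·2 + (1/40)·3 + (3/80)·4 + (1/40)·5 + (1/20)·6 + (1/40)·7 + (1/20)·8 + (1/40)·9 + (3/80)·10 + (1/20)·12 + (1/40)·14 + (1/40)·15 + (3/80)·16 + (3/80)·18 + (3/80)·20 + (1/40)·21 + (1/20)·24 + (1/80)·25 + (1/80)·27 + (1/40)·28 + (3/80)·30 + (1/40)·32 + (1/40)·35 + (1/40)·36 + (3/80)·40 + (1/40)·42 + (1/80)·45 + (1/40)·48 + (1/80)·49 + (1/80)·50 + (1/80)·54 + (1/40)·56 + (1/80)·60 + (1/80)·63 + (1/80)·64 + (1/80)·70 + (1/80)·72 + (1/80)·80 = 99/4

99/4 dollars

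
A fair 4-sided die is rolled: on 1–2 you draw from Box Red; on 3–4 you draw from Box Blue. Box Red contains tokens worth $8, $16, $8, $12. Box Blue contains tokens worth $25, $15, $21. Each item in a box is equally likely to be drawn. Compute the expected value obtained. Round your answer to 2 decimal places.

$15.67

E[X | Box Red] = (8 + 16 + 8 + 12)/4 = 11
E[X | Box Blue] = (25 + 15 + 21)/3 = 61/3
E[X] = (1/2)·11 + (1/2)·61/3 = 47/3 ≈ 15.67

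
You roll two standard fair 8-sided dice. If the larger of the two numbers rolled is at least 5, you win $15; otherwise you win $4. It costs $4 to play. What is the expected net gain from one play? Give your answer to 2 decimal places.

E[payout] = (1/4)·4 + (3/4)·15 = 49/4
Expected profit = 49/4 − 4 = 33/4 ≈ $8.25

$8.25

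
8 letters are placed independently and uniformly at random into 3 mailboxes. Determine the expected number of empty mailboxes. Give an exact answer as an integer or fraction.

Let Xⱼ=1 if mailbox j is empty. P(Xⱼ=1) = ((3-1)/3)^8 = 256/6561.
By linearity, E[#empty] = 3·256/6561 = 256/2187.

256/2187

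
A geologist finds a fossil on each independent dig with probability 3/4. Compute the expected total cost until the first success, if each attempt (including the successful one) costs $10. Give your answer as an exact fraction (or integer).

40/3 dollars

E[#attempts] = 1/p = 4/3; E[cost] = 10·4/3 = 40/3.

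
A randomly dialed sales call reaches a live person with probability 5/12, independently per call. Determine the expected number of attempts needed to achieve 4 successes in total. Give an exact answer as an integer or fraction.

By linearity (sum of 4 independent geometric waits), E[trials] = 4/p = 4/(5/12) = 48/5.

48/5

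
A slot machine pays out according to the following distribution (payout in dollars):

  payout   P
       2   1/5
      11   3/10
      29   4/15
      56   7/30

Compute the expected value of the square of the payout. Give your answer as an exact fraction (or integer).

9931/10

E[X²] = (1/5)·4 + (3/10)·121 + (4/15)·841 + (7/30)·3136
     = 9931/10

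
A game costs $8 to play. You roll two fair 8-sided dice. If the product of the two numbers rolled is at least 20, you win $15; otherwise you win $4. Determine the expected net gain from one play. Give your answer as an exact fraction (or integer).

E[payout] = (9/16)·4 + (7/16)·15 = 141/16
Expected profit = 141/16 − 8 = 13/16

13/16 dollars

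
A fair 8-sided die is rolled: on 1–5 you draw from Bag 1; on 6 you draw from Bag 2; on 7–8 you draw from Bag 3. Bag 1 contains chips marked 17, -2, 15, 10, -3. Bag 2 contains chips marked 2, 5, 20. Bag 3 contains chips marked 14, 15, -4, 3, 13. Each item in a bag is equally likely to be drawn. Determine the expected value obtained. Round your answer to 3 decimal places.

7.800

E[X | Bag 1] = (17 − 2 + 15 + 10 − 3)/5 = 37/5
E[X | Bag 2] = (2 + 5 + 20)/3 = 9
E[X | Bag 3] = (14 + 15 − 4 + 3 + 13)/5 = 41/5
E[X] = (5/8)·37/5 + (1/8)·9 + (1/4)·41/5 = 39/5 ≈ 7.800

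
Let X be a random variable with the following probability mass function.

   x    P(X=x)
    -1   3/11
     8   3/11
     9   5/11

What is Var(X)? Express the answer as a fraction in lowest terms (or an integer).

204/11

E[X] = (3/11)·(-1) + (3/11)·8 + (5/11)·9 = 6
E[X²] = (3/11)·1 + (3/11)·64 + (5/11)·81 = 600/11
Var(X) = 600/11 − (6)² = 204/11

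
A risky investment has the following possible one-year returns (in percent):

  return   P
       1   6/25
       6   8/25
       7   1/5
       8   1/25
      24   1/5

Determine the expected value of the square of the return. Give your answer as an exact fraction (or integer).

E[X²] = (6/25)·1 + (8/25)·36 + (1/5)·49 + (1/25)·64 + (1/5)·576
     = 3483/25

3483/25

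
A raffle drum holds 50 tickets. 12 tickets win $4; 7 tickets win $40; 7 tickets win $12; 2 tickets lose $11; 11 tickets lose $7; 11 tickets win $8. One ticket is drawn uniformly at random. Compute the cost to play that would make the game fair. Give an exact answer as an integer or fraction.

401/50 dollars

E[payout] = (12/50)·4 + (7/50)·40 + (7/50)·12 + (2/50)·(-11) + (11/50)·(-7) + (11/50)·8 = 401/50
Fair fee = E[payout] = 401/50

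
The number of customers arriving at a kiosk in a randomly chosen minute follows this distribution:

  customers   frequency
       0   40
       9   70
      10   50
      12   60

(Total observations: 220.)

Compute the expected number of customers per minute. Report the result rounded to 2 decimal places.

8.41

Total = 220, so P(customers=0) = 40/220, etc.
E[X] = (2/11)·0 + (7/22)·9 + (5/22)·10 + (3/11)·12
     = 185/22 ≈ 8.41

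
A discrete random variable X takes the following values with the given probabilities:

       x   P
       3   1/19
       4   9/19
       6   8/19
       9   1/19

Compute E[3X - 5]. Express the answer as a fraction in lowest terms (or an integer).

E[3x-5] = (1/19)·4 + (9/19)·7 + (8/19)·13 + (1/19)·22
     = 193/19

193/19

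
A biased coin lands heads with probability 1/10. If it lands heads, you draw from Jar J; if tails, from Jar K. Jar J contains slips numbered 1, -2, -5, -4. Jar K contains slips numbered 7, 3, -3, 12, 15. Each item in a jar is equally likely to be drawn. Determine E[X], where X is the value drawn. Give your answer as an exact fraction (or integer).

E[X | Jar J] = (1 − 2 − 5 − 4)/4 = -5/2
E[X | Jar K] = (7 + 3 − 3 + 12 + 15)/5 = 34/5
E[X] = (1/10)·(-5/2) + (9/10)·34/5 = 587/100

587/100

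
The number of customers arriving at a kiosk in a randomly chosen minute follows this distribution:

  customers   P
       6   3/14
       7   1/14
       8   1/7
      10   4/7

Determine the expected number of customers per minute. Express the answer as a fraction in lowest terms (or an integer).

121/14

E[X] = (3/14)·6 + (1/14)·7 + (1/7)·8 + (4/7)·10
     = 121/14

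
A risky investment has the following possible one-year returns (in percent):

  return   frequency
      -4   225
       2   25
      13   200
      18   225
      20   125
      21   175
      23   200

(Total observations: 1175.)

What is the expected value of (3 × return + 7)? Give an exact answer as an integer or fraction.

Total = 1175, so P(return=-4) = 225/1175, etc.
E[3x+7] = (9/47)·(-5) + (1/47)·13 + (8/47)·46 + (9/47)·61 + (5/47)·67 + (7/47)·70 + (8/47)·76
     = 2318/47

2318/47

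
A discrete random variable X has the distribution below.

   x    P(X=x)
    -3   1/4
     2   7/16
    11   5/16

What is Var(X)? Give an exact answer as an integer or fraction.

E[X] = (1/4)·(-3) + (7/16)·2 + (5/16)·11 = 57/16
E[X²] = (1/4)·9 + (7/16)·4 + (5/16)·121 = 669/16
Var(X) = 669/16 − (57/16)² = 7455/256

7455/256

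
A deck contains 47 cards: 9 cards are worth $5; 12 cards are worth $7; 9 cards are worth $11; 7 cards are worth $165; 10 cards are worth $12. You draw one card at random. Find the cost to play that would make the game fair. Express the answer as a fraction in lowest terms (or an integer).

E[payout] = (9/47)·5 + (12/47)·7 + (9/47)·11 + (7/47)·165 + (10/47)·12 = 1503/47
Fair fee = E[payout] = 1503/47

1503/47 dollars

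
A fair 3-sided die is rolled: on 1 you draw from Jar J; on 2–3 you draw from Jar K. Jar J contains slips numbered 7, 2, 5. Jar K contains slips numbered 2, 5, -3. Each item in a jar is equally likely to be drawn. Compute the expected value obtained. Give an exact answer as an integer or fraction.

22/9

E[X | Jar J] = (7 + 2 + 5)/3 = 14/3
E[X | Jar K] = (2 + 5 − 3)/3 = 4/3
E[X] = (1/3)·14/3 + (2/3)·4/3 = 22/9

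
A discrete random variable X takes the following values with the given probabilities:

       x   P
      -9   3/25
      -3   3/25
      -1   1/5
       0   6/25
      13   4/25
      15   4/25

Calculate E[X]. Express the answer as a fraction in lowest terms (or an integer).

71/25

E[X] = (3/25)·(-9) + (3/25)·(-3) + (1/5)·(-1) + (6/25)·0 + (4/25)·13 + (4/25)·15
     = 71/25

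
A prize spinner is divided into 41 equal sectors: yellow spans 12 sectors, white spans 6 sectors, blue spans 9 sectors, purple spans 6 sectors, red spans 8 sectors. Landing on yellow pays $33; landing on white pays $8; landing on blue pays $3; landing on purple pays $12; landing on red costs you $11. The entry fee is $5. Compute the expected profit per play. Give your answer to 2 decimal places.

$6.10

E[payout] = (12/41)·33 + (6/41)·8 + (9/41)·3 + (6/41)·12 + (8/41)·(-11) = 455/41
Expected profit = 455/41 − 5 = 250/41 ≈ $6.10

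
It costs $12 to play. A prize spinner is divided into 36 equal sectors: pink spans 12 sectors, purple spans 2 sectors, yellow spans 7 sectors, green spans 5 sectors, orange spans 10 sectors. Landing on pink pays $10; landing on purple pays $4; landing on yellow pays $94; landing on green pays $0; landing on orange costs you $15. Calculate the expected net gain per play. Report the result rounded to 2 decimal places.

$5.67

E[payout] = (12/36)·10 + (2/36)·4 + (7/36)·94 + (5/36)·0 + (10/36)·(-15) = 53/3
Expected profit = 53/3 − 12 = 17/3 ≈ $5.67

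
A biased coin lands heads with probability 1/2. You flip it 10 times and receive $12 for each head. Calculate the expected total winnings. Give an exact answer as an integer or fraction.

$60

E[#heads] = 10·1/2 = 5 (linearity over flips).
E[winnings] = 12·5 = 60.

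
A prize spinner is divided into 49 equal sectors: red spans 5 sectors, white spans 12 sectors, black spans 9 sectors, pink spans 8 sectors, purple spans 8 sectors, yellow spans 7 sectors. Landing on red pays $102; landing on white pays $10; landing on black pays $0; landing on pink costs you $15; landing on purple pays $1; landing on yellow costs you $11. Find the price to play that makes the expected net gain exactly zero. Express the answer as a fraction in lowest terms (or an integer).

$9

E[payout] = (5/49)·102 + (12/49)·10 + (9/49)·0 + (8/49)·(-15) + (8/49)·1 + (7/49)·(-11) = 9
Fair fee = E[payout] = 9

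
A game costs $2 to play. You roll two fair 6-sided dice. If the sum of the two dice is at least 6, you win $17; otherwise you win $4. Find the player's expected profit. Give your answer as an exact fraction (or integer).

E[payout] = (5/18)·4 + (13/18)·17 = 241/18
Expected profit = 241/18 − 2 = 205/18

205/18 dollars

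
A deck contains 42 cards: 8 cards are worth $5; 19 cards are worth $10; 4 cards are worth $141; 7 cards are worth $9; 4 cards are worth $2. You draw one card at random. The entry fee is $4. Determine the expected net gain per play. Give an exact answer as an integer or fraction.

E[payout] = (8/42)·5 + (19/42)·10 + (4/42)·141 + (7/42)·9 + (4/42)·2 = 865/42
Expected profit = 865/42 − 4 = 697/42

697/42 dollars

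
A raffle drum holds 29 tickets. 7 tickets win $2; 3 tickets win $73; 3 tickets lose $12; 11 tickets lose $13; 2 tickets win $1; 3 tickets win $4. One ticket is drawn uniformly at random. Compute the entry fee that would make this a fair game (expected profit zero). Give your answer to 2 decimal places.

E[payout] = (7/29)·2 + (3/29)·73 + (3/29)·(-12) + (11/29)·(-13) + (2/29)·1 + (3/29)·4 = 68/29
Fair fee = E[payout] = 68/29 ≈ $2.34

$2.34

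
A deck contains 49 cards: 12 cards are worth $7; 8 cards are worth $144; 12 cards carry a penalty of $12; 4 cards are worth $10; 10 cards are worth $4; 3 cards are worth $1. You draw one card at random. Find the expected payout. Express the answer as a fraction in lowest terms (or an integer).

E[payout] = (12/49)·7 + (8/49)·144 + (12/49)·(-12) + (4/49)·10 + (10/49)·4 + (3/49)·1 = 1175/49

1175/49 dollars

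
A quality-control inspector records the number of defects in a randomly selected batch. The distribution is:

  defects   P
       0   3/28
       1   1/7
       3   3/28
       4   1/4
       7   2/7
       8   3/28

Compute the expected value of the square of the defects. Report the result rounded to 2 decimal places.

25.96

E[X²] = (3/28)·0 + (1/7)·1 + (3/28)·9 + (1/4)·16 + (2/7)·49 + (3/28)·64
     = 727/28 ≈ 25.96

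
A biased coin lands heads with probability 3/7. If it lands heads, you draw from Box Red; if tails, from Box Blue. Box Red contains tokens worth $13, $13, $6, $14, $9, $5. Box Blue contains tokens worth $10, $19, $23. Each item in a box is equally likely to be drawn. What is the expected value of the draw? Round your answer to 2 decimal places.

E[X | Box Red] = (13 + 13 + 6 + 14 + 9 + 5)/6 = 10
E[X | Box Blue] = (10 + 19 + 23)/3 = 52/3
E[X] = (3/7)·10 + (4/7)·52/3 = 298/21 ≈ 14.19

$14.19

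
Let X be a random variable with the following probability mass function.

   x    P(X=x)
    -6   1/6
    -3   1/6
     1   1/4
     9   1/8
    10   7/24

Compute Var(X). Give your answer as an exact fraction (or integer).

22607/576

E[X] = (1/6)·(-6) + (1/6)·(-3) + (1/4)·1 + (1/8)·9 + (7/24)·10 = 67/24
E[X²] = (1/6)·36 + (1/6)·9 + (1/4)·1 + (1/8)·81 + (7/24)·100 = 1129/24
Var(X) = 1129/24 − (67/24)² = 22607/576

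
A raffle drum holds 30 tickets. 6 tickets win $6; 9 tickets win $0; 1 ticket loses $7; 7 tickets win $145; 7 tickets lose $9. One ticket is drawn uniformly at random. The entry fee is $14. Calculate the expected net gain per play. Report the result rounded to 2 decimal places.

$18.70

E[payout] = (6/30)·6 + (9/30)·0 + (1/30)·(-7) + (7/30)·145 + (7/30)·(-9) = 327/10
Expected profit = 327/10 − 14 = 187/10 ≈ $18.70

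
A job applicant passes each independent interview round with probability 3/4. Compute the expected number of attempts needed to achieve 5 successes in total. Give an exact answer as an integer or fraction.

By linearity (sum of 5 independent geometric waits), E[trials] = 5/p = 5/(3/4) = 20/3.

20/3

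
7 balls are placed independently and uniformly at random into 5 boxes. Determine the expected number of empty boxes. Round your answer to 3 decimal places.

Let Xⱼ=1 if box j is empty. P(Xⱼ=1) = ((5-1)/5)^7 = 16384/78125.
By linearity, E[#empty] = 5·16384/78125 = 16384/15625.
≈ 1.049

1.049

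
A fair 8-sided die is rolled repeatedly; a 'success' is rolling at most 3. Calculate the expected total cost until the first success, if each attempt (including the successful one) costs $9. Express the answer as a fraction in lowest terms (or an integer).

$24

E[#attempts] = 1/p = 8/3; E[cost] = 9·8/3 = 24.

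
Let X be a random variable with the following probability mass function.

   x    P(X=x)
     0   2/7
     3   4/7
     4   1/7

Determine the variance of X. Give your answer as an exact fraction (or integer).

E[X] = (2/7)·0 + (4/7)·3 + (1/7)·4 = 16/7
E[X²] = (2/7)·0 + (4/7)·9 + (1/7)·16 = 52/7
Var(X) = 52/7 − (16/7)² = 108/49

108/49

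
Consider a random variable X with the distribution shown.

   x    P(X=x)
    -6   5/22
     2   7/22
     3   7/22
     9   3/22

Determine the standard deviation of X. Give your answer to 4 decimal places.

E[X] = 16/11, E[X²] = 257/11
Var(X) = E[X²] − (E[X])² = 257/11 − 256/121 = 2571/121
SD(X) = √(2571/121) ≈ 4.6095

4.6095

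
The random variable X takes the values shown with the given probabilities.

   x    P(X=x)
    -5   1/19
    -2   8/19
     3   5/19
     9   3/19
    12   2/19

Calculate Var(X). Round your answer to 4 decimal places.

27.7064

E[X] = (1/19)·(-5) + (8/19)·(-2) + (5/19)·3 + (3/19)·9 + (2/19)·12 = 45/19
E[X²] = (1/19)·25 + (8/19)·4 + (5/19)·9 + (3/19)·81 + (2/19)·144 = 633/19
Var(X) = 633/19 − (45/19)² = 10002/361 ≈ 27.7064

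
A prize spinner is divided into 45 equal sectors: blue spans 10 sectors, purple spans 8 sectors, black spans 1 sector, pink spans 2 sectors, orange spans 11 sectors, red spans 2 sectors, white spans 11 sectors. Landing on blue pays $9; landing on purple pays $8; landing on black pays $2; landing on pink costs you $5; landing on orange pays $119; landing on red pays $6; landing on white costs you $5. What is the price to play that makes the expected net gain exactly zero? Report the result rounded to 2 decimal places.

E[payout] = (10/45)·9 + (8/45)·8 + (1/45)·2 + (2/45)·(-5) + (11/45)·119 + (2/45)·6 + (11/45)·(-5) = 1412/45
Fair fee = E[payout] = 1412/45 ≈ $31.38

$31.38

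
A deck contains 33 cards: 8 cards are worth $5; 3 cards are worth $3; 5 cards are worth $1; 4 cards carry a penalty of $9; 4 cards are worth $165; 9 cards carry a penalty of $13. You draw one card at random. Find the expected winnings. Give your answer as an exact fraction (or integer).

E[payout] = (8/33)·5 + (3/33)·3 + (5/33)·1 + (4/33)·(-9) + (4/33)·165 + (9/33)·(-13) = 17

$17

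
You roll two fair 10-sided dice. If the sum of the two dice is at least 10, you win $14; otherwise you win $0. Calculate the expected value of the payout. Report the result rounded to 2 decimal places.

E[payout] = (9/25)·0 + (16/25)·14 = 224/25
≈ $8.96

$8.96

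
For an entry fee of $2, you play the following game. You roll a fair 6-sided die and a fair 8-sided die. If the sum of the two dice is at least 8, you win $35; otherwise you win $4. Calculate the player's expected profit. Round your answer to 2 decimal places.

$19.44

E[payout] = (7/16)·4 + (9/16)·35 = 343/16
Expected profit = 343/16 − 2 = 311/16 ≈ $19.44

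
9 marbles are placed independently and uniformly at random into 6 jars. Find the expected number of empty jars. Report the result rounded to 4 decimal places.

1.1628

Let Xⱼ=1 if jar j is empty. P(Xⱼ=1) = ((6-1)/6)^9 = 1953125/10077696.
By linearity, E[#empty] = 6·1953125/10077696 = 1953125/1679616.
≈ 1.1628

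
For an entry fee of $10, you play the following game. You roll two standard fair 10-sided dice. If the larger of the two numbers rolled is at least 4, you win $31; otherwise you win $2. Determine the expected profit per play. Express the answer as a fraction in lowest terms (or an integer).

E[payout] = (9/100)·2 + (91/100)·31 = 2839/100
Expected profit = 2839/100 − 10 = 1839/100

1839/100 dollars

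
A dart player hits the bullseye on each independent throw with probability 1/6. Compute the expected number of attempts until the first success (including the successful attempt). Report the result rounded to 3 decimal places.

6.000

For a geometric distribution, E[trials] = 1/p = 1/(1/6) = 6.
≈ 6.000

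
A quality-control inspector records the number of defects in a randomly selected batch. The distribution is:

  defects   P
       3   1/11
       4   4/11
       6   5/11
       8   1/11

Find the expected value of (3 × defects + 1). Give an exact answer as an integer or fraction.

182/11

E[3x+1] = (1/11)·10 + (4/11)·13 + (5/11)·19 + (1/11)·25
     = 182/11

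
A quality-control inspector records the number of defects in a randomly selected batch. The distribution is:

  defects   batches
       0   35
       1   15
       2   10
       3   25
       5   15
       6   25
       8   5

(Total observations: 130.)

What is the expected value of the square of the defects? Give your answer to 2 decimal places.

14.42

Total = 130, so P(defects=0) = 35/130, etc.
E[X²] = (7/26)·0 + (3/26)·1 + (1/13)·4 + (5/26)·9 + (3/26)·25 + (5/26)·36 + (1/26)·64
     = 375/26 ≈ 14.42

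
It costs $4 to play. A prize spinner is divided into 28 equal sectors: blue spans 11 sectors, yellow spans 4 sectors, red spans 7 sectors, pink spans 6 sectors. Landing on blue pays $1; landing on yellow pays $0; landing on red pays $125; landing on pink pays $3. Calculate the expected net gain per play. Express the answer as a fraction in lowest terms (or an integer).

E[payout] = (11/28)·1 + (4/28)·0 + (7/28)·125 + (6/28)·3 = 226/7
Expected profit = 226/7 − 4 = 198/7

198/7 dollars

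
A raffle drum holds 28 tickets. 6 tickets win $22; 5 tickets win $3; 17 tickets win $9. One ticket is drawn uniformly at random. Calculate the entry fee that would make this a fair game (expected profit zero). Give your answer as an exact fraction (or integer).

E[payout] = (6/28)·22 + (5/28)·3 + (17/28)·9 = 75/7
Fair fee = E[payout] = 75/7

75/7 dollars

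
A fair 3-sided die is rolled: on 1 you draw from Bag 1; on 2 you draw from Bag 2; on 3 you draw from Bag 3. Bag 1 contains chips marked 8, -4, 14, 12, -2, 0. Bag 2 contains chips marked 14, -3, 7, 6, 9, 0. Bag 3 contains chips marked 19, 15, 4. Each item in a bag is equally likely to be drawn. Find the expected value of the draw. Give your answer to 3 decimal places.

E[X | Bag 1] = (8 − 4 + 14 + 12 − 2 + 0)/6 = 14/3
E[X | Bag 2] = (14 − 3 + 7 + 6 + 9 + 0)/6 = 11/2
E[X | Bag 3] = (19 + 15 + 4)/3 = 38/3
E[X] = (1/3)·14/3 + (1/3)·11/2 + (1/3)·38/3 = 137/18 ≈ 7.611

7.611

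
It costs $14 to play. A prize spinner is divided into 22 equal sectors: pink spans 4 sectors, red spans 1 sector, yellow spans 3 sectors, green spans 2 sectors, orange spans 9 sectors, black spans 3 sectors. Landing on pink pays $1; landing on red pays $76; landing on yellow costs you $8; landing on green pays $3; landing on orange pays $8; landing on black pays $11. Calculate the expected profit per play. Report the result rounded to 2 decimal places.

E[payout] = (4/22)·1 + (1/22)·76 + (3/22)·(-8) + (2/22)·3 + (9/22)·8 + (3/22)·11 = 167/22
Expected profit = 167/22 − 14 = -141/22 ≈ -$6.41

-$6.41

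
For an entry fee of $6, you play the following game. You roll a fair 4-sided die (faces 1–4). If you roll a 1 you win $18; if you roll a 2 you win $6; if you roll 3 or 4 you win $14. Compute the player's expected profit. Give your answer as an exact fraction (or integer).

$7

E[payout] = (1/4)·6 + (1/2)·14 + (1/4)·18 = 13
Expected profit = 13 − 6 = 7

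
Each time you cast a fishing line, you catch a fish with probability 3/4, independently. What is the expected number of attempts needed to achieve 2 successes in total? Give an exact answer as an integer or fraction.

8/3

By linearity (sum of 2 independent geometric waits), E[trials] = 2/p = 2/(3/4) = 8/3.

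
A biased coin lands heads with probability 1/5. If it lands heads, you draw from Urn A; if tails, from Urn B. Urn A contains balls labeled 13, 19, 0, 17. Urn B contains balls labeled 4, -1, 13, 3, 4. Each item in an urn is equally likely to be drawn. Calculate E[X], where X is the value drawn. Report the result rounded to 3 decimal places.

6.130

E[X | Urn A] = (13 + 19 + 0 + 17)/4 = 49/4
E[X | Urn B] = (4 − 1 + 13 + 3 + 4)/5 = 23/5
E[X] = (1/5)·49/4 + (4/5)·23/5 = 613/100 ≈ 6.130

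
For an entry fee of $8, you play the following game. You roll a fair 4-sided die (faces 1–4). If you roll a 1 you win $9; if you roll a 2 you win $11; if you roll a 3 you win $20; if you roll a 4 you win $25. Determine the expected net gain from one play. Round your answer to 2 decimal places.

E[payout] = (1/4)·9 + (1/4)·11 + (1/4)·20 + (1/4)·25 = 65/4
Expected profit = 65/4 − 8 = 33/4 ≈ $8.25

$8.25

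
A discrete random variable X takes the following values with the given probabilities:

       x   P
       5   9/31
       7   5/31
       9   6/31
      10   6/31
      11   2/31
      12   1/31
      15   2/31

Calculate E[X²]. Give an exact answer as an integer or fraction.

E[X²] = (9/31)·25 + (5/31)·49 + (6/31)·81 + (6/31)·100 + (2/31)·121 + (1/31)·144 + (2/31)·225
     = 2392/31

2392/31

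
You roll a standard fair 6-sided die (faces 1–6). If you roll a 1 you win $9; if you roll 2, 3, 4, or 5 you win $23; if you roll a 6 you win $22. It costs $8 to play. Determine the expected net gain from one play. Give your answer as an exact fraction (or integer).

E[payout] = (1/6)·9 + (1/6)·22 + (2/3)·23 = 41/2
Expected profit = 41/2 − 8 = 25/2

25/2 dollars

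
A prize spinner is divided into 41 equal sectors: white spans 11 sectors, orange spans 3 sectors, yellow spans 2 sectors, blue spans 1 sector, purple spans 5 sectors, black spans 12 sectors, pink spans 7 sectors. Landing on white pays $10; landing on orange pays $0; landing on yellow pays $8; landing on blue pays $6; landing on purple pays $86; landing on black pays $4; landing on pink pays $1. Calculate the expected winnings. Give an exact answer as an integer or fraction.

617/41 dollars

E[payout] = (11/41)·10 + (3/41)·0 + (2/41)·8 + (1/41)·6 + (5/41)·86 + (12/41)·4 + (7/41)·1 = 617/41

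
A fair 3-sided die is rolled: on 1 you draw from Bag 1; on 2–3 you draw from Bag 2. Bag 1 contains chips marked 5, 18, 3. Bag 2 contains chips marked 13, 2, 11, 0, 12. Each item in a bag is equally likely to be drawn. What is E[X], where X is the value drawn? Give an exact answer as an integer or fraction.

E[X | Bag 1] = (5 + 18 + 3)/3 = 26/3
E[X | Bag 2] = (13 + 2 + 11 + 0 + 12)/5 = 38/5
E[X] = (1/3)·26/3 + (2/3)·38/5 = 358/45

358/45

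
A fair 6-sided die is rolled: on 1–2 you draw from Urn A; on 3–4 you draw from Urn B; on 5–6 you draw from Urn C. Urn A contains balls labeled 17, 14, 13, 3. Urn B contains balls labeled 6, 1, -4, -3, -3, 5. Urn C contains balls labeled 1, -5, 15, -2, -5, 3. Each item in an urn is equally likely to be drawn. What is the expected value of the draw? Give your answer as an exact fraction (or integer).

53/12

E[X | Urn A] = (17 + 14 + 13 + 3)/4 = 47/4
E[X | Urn B] = (6 + 1 − 4 − 3 − 3 + 5)/6 = 1/3
E[X | Urn C] = (1 − 5 + 15 − 2 − 5 + 3)/6 = 7/6
E[X] = (1/3)·47/4 + (1/3)·1/3 + (1/3)·7/6 = 53/12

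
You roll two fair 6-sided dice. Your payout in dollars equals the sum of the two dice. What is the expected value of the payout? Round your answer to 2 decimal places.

Distribution of the sum of the two dice: 2 w.p. 1/36, 3 w.p. 1/18, 4 w.p. 1/12, 5 w.p. 1/9, 6 w.p. 5/36, 7 w.p. 1/6, …
E[payout] = (1/36)·2 + (1/18)·3 + (1/12)·4 + (1/9)·5 + (5/36)·6 + (1/6)·7 + (5/36)·8 + (1/9)·9 + (1/12)·10 + (1/18)·11 + (1/36)·12 = 7
≈ $7.00

$7.00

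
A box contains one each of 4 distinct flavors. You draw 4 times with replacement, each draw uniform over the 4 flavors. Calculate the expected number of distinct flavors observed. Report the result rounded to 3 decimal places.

2.734

Let Xⱼ=1 if type j appears at least once. P(Xⱼ=1) = 1 − ((4−1)/4)^4 = 175/256.
E[#distinct] = 4·175/256 = 175/64.
≈ 2.734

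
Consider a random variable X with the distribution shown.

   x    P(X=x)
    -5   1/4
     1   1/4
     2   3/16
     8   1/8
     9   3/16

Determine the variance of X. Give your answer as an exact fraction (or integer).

E[X] = (1/4)·(-5) + (1/4)·1 + (3/16)·2 + (1/8)·8 + (3/16)·9 = 33/16
E[X²] = (1/4)·25 + (1/4)·1 + (3/16)·4 + (1/8)·64 + (3/16)·81 = 487/16
Var(X) = 487/16 − (33/16)² = 6703/256

6703/256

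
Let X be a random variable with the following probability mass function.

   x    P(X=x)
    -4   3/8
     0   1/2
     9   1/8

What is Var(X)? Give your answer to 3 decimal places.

E[X] = (3/8)·(-4) + (1/2)·0 + (1/8)·9 = -3/8
E[X²] = (3/8)·16 + (1/2)·0 + (1/8)·81 = 129/8
Var(X) = 129/8 − (-3/8)² = 1023/64 ≈ 15.984

15.984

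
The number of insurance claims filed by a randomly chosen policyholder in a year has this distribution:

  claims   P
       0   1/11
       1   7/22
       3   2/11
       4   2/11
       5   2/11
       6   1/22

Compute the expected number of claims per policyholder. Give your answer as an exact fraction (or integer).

61/22

E[X] = (1/11)·0 + (7/22)·1 + (2/11)·3 + (2/11)·4 + (2/11)·5 + (1/22)·6
     = 61/22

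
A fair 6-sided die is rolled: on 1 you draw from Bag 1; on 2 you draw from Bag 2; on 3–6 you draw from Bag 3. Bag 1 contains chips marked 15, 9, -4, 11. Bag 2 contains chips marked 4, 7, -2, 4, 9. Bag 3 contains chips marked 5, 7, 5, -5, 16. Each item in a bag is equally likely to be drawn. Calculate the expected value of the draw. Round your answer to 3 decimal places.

E[X | Bag 1] = (15 + 9 − 4 + 11)/4 = 31/4
E[X | Bag 2] = (4 + 7 − 2 + 4 + 9)/5 = 22/5
E[X | Bag 3] = (5 + 7 + 5 − 5 + 16)/5 = 28/5
E[X] = (1/6)·31/4 + (1/6)·22/5 + (2/3)·28/5 = 691/120 ≈ 5.758

5.758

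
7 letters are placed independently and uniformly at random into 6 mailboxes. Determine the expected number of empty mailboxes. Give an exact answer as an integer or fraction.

78125/46656

Let Xⱼ=1 if mailbox j is empty. P(Xⱼ=1) = ((6-1)/6)^7 = 78125/279936.
By linearity, E[#empty] = 6·78125/279936 = 78125/46656.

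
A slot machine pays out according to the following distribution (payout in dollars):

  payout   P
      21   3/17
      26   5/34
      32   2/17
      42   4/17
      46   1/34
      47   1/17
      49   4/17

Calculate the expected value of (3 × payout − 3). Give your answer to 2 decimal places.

E[3x-3] = (3/17)·60 + (5/34)·75 + (2/17)·93 + (4/17)·123 + (1/34)·135 + (1/17)·138 + (4/17)·144
     = 1827/17 ≈ 107.47

107.47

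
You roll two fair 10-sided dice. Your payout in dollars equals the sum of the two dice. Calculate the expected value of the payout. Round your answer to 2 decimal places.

$11.00

Distribution of the sum of the two dice: 2 w.p. 1/100, 3 w.p. 1/50, 4 w.p. 3/100, 5 w.p. 1/25, 6 w.p. 1/20, 7 w.p. 3/50, …
E[payout] = (1/100)·2 + (1/50)·3 + (3/100)·4 + (1/25)·5 + (1/20)·6 + (3/50)·7 + (7/100)·8 + (2/25)·9 + (9/100)·10 + (1/10)·11 + (9/100)·12 + (2/25)·13 + (7/100)·14 + (3/50)·15 + (1/20)·16 + (1/25)·17 + (3/100)·18 + (1/50)·19 + (1/100)·20 = 11
≈ $11.00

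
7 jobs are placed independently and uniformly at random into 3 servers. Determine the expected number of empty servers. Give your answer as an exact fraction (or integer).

Let Xⱼ=1 if server j is empty. P(Xⱼ=1) = ((3-1)/3)^7 = 128/2187.
By linearity, E[#empty] = 3·128/2187 = 128/729.

128/729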